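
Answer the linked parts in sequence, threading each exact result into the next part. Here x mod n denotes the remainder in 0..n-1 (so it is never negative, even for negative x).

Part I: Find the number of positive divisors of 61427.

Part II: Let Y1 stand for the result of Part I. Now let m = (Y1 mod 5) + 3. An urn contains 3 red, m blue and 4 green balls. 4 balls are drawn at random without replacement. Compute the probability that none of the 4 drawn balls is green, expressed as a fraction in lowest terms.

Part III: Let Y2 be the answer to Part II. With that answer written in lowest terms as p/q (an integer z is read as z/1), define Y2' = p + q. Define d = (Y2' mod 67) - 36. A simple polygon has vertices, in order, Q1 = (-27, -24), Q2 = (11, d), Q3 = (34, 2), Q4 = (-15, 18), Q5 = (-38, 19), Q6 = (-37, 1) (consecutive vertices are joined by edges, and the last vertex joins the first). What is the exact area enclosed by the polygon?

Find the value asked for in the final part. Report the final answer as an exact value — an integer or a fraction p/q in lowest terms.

1423

Part I: 61427 = 19 * 53 * 61; number of divisors = (1+1) * (1+1) * (1+1) = 8; answer 8
Part II: Y1 = 8; m = 6; total draws C(13,4) = 715; favorable C(9,4) = 126; P = 126/715; answer 126/715
Part III: Y2 = 126/715; threaded value p + q = 841; d = 1; cross terms: (-27*1 - 11*-24)=237, (11*2 - 34*1)=-12, (34*18 - -15*2)=642, (-15*19 - -38*18)=399, (-38*1 - -37*19)=665, (-37*-24 - -27*1)=915; twice the area = |2846| = 2846; area = 1423; answer 1423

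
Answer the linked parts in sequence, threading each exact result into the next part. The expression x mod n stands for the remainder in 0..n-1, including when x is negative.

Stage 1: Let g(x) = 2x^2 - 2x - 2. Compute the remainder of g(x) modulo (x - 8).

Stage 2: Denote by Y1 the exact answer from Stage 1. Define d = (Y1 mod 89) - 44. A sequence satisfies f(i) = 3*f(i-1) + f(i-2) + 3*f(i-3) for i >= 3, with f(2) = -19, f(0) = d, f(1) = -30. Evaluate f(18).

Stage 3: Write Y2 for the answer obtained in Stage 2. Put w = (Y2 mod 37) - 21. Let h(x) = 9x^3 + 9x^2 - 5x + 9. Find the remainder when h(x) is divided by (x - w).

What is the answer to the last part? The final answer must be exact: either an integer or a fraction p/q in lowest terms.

Stage 1: remainder = value at the root: 2*(8)^2 - 2*(8)^1 - 2 = (128) + (-16) + (-2) = 110; answer 110
Stage 2: Y1 = 110; d = -23; f(3) = 3*(-19) + 1*(-30) + 3*(-23) = -156; iterating: f(3)=-156, f(4)=-577, f(5)=-1944, f(6)=-6877, f(7)=-24306, f(8)=-85627, f(9)=-301818, f(10)=-1063999, f(11)=-3750696, f(12)=-13221541, f(13)=-46607316, f(14)=-164295577, f(15)=-579158670, f(16)=-2041593535, f(17)=-7196826006, f(18)=-25369547563; answer -25369547563
Stage 3: Y2 = -25369547563; w = -8; remainder = value at the root: 9*(-8)^3 + 9*(-8)^2 - 5*(-8)^1 + 9 = (-4608) + (576) + (40) + (9) = -3983; answer -3983

-3983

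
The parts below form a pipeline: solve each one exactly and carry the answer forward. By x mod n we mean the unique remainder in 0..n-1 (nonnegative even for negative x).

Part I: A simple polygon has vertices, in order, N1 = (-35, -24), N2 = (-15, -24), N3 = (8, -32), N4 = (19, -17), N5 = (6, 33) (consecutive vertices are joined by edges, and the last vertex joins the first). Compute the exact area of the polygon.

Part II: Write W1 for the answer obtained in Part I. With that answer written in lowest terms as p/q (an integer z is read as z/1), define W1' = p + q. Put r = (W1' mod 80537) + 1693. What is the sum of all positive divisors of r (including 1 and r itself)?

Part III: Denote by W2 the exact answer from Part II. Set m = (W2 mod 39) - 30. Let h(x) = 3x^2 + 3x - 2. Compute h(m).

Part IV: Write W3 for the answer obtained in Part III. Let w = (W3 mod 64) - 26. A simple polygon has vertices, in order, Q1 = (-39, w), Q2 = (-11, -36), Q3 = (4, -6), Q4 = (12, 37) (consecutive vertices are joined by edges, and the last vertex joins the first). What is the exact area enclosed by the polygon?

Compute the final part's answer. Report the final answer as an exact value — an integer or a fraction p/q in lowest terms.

Part I: cross terms: (-35*-24 - -15*-24)=480, (-15*-32 - 8*-24)=672, (8*-17 - 19*-32)=472, (19*33 - 6*-17)=729, (6*-24 - -35*33)=1011; twice the area = |3364| = 3364; area = 1682; answer 1682
Part II: W1 = 1682; threaded value p + q = 1683; r = 3376; 3376 = 2^4 * 211; sigma = (1 + 2 + 4 + 8 + 16) * (1 + 211) = 31 * 212 = 6572; answer 6572
Part III: W2 = 6572; m = -10; 3*(-10)^2 + 3*(-10)^1 - 2 = (300) + (-30) + (-2) = 268; answer 268
Part IV: W3 = 268; w = -14; cross terms: (-39*-36 - -11*-14)=1250, (-11*-6 - 4*-36)=210, (4*37 - 12*-6)=220, (12*-14 - -39*37)=1275; twice the area = |2955| = 2955; area = 2955/2; answer 2955/2

2955/2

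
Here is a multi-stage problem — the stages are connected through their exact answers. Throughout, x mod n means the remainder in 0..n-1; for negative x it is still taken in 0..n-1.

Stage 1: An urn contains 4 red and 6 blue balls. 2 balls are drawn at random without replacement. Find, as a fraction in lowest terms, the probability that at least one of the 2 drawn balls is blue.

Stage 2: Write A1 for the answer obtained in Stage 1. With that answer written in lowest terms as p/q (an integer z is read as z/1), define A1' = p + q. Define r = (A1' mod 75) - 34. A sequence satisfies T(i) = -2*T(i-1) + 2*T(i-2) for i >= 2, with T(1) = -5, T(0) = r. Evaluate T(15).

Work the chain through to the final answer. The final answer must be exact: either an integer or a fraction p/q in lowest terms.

-618624

Stage 1: total draws C(10,2) = 45; complement C(4,2) = 6; favorable 45 - 6 = 39; P = 13/15; answer 13/15
Stage 2: A1 = 13/15; threaded value p + q = 28; r = -6; T(2) = -2*(-5) + 2*(-6) = -2; iterating: T(2)=-2, T(3)=-6, T(4)=8, T(5)=-28, T(6)=72, T(7)=-200, T(8)=544, T(9)=-1488, T(10)=4064, T(11)=-11104, T(12)=30336, T(13)=-82880, T(14)=226432, T(15)=-618624; answer -618624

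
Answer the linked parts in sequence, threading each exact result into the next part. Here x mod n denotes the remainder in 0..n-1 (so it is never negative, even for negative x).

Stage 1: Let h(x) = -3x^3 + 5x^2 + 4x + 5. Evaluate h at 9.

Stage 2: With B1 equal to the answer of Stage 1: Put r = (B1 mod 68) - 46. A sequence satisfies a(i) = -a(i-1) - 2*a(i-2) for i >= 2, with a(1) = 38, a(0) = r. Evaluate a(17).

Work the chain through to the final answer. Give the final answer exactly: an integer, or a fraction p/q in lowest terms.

6764

Stage 1: -3*(9)^3 + 5*(9)^2 + 4*(9)^1 + 5 = (-2187) + (405) + (36) + (5) = -1741; answer -1741
Stage 2: B1 = -1741; r = -19; a(2) = -1*(38) - 2*(-19) = 0; iterating: a(2)=0, a(3)=-76, a(4)=76, a(5)=76, a(6)=-228, a(7)=76, a(8)=380, a(9)=-532, a(10)=-228, a(11)=1292, a(12)=-836, a(13)=-1748, a(14)=3420, a(15)=76, a(16)=-6916, a(17)=6764; answer 6764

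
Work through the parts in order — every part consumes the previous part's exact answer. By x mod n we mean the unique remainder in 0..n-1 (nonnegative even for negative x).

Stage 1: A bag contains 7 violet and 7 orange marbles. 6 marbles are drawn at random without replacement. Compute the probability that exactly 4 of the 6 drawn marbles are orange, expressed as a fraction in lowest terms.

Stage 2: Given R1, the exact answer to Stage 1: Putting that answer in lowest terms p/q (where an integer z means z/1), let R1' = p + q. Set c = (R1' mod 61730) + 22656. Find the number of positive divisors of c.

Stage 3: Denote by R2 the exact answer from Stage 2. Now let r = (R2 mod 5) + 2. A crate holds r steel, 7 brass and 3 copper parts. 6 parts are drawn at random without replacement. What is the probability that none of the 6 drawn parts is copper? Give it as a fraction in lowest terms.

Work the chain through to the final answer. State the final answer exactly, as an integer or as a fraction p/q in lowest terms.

Stage 1: total draws C(14,6) = 3003; favorable C(7,4)*C(7,2) = 735; P = 35/143; answer 35/143
Stage 2: R1 = 35/143; threaded value p + q = 178; c = 22834; 22834 = 2 * 7^2 * 233; number of divisors = (1+1) * (2+1) * (1+1) = 12; answer 12
Stage 3: R2 = 12; r = 4; total draws C(14,6) = 3003; favorable C(11,6) = 462; P = 2/13; answer 2/13

2/13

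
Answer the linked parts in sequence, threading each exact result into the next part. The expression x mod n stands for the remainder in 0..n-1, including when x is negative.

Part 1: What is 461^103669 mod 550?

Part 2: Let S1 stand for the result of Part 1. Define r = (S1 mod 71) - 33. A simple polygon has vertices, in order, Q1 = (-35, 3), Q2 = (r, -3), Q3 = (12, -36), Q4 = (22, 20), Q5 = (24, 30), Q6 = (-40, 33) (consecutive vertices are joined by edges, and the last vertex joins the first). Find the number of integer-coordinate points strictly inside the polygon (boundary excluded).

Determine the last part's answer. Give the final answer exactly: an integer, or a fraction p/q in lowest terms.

Part 1: squarings mod 550: 461^1=461, 461^2=221, 461^4=441, 461^8=331, 461^16=111, 461^32=221, 461^64=441, 461^128=331, 461^256=111, 461^512=221, 461^1024=441, 461^2048=331, 461^4096=111, 461^8192=221, 461^16384=441, 461^32768=331, 461^65536=111; 461^103669 = 461^1 * 461^4 * 461^16 * 461^32 * 461^64 * 461^128 * 461^1024 * 461^4096 * 461^32768 * 461^65536 = 241 (mod 550); answer 241
Part 2: S1 = 241; r = -5; cross terms: (-35*-3 - -5*3)=120, (-5*-36 - 12*-3)=216, (12*20 - 22*-36)=1032, (22*30 - 24*20)=180, (24*33 - -40*30)=1992, (-40*3 - -35*33)=1035; twice the area = |4575| = 4575; area = 4575/2; boundary points = 6 + 1 + 2 + 2 + 1 + 5 = 17; strictly interior points = area - boundary/2 + 1 = 2280; answer 2280

2280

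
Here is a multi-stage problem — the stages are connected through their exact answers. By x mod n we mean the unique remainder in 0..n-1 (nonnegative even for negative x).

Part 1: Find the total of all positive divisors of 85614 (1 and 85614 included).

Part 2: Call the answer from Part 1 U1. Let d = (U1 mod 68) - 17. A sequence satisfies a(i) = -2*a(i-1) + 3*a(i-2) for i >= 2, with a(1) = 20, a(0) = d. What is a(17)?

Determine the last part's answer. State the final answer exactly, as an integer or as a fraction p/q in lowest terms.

Part 1: 85614 = 2 * 3 * 19 * 751; sigma = (1 + 2) * (1 + 3) * (1 + 19) * (1 + 751) = 3 * 4 * 20 * 752 = 180480; answer 180480
Part 2: U1 = 180480; d = -9; a(2) = -2*(20) + 3*(-9) = -67; iterating: a(2)=-67, a(3)=194, a(4)=-589, a(5)=1760, a(6)=-5287, a(7)=15854, a(8)=-47569, a(9)=142700, a(10)=-428107, a(11)=1284314, a(12)=-3852949, a(13)=11558840, a(14)=-34676527, a(15)=104029574, a(16)=-312088729, a(17)=936266180; answer 936266180

936266180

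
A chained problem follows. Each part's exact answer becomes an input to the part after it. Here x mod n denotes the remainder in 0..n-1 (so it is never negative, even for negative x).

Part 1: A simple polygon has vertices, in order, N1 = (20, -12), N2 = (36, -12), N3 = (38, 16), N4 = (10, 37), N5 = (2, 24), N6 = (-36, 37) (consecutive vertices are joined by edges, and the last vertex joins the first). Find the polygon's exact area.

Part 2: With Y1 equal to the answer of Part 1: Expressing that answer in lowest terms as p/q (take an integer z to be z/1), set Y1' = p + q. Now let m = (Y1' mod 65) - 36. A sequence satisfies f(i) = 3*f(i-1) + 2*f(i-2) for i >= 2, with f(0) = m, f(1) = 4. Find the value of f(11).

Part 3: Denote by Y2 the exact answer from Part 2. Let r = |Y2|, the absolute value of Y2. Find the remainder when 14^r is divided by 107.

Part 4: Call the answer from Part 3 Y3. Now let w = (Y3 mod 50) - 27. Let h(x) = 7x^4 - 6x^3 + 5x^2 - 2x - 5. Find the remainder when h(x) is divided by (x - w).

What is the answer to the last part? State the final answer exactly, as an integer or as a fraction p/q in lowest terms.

Part 1: cross terms: (20*-12 - 36*-12)=192, (36*16 - 38*-12)=1032, (38*37 - 10*16)=1246, (10*24 - 2*37)=166, (2*37 - -36*24)=938, (-36*-12 - 20*37)=-308; twice the area = |3266| = 3266; area = 1633; answer 1633
Part 2: Y1 = 1633; threaded value p + q = 1634; m = -27; f(2) = 3*(4) + 2*(-27) = -42; iterating: f(2)=-42, f(3)=-118, f(4)=-438, f(5)=-1550, f(6)=-5526, f(7)=-19678, f(8)=-70086, f(9)=-249614, f(10)=-889014, f(11)=-3166270; answer -3166270
Part 3: Y2 = -3166270; r = 3166270; squarings mod 107: 14^1=14, 14^2=89, 14^4=3, 14^8=9, 14^16=81, 14^32=34, 14^64=86, 14^128=13, 14^256=62, 14^512=99, 14^1024=64, 14^2048=30, 14^4096=44, 14^8192=10, 14^16384=100, 14^32768=49, 14^65536=47, 14^131072=69, 14^262144=53, 14^524288=27, 14^1048576=87, 14^2097152=79; 14^3166270 = 14^2 * 14^4 * 14^8 * 14^16 * 14^32 * 14^4096 * 14^16384 * 14^1048576 * 14^2097152 = 76 (mod 107); answer 76
Part 4: Y3 = 76; w = -1; remainder = value at the root: 7*(-1)^4 - 6*(-1)^3 + 5*(-1)^2 - 2*(-1)^1 - 5 = (7) + (6) + (5) + (2) + (-5) = 15; answer 15

15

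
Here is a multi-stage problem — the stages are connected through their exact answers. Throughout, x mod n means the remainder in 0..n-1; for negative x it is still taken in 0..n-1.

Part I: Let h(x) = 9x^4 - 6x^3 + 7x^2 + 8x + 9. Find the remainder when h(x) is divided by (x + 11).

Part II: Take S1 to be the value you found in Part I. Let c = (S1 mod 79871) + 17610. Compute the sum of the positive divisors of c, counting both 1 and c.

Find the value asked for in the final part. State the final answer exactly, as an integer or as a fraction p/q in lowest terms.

Part I: remainder = value at the root: 9*(-11)^4 - 6*(-11)^3 + 7*(-11)^2 + 8*(-11)^1 + 9 = (131769) + (7986) + (847) + (-88) + (9) = 140523; answer 140523
Part II: S1 = 140523; c = 78262; 78262 = 2 * 109 * 359; sigma = (1 + 2) * (1 + 109) * (1 + 359) = 3 * 110 * 360 = 118800; answer 118800

118800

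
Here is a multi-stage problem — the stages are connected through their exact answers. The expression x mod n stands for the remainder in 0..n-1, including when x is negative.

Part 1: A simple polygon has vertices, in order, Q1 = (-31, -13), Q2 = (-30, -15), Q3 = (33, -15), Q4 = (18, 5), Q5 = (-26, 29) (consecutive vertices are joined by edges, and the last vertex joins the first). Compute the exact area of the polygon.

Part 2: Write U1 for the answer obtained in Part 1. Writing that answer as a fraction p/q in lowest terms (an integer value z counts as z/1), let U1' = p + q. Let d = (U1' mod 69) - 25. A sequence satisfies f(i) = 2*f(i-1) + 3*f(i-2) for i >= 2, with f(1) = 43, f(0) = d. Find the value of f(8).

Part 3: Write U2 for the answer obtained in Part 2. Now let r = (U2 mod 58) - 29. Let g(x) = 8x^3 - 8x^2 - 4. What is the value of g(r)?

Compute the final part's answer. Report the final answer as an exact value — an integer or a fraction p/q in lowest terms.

Part 1: cross terms: (-31*-15 - -30*-13)=75, (-30*-15 - 33*-15)=945, (33*5 - 18*-15)=435, (18*29 - -26*5)=652, (-26*-13 - -31*29)=1237; twice the area = |3344| = 3344; area = 1672; answer 1672
Part 2: U1 = 1672; threaded value p + q = 1673; d = -8; f(2) = 2*(43) + 3*(-8) = 62; iterating: f(2)=62, f(3)=253, f(4)=692, f(5)=2143, f(6)=6362, f(7)=19153, f(8)=57392; answer 57392
Part 3: U2 = 57392; r = 1; 8*(1)^3 - 8*(1)^2 - 4 = (8) + (-8) + (-4) = -4; answer -4

-4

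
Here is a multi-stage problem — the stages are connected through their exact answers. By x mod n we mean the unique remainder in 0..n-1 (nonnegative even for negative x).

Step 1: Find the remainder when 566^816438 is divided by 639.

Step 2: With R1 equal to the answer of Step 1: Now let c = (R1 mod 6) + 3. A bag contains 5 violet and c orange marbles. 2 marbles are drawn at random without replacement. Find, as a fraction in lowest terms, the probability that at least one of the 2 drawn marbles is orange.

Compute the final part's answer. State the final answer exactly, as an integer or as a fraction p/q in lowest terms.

Step 1: squarings mod 639: 566^1=566, 566^2=217, 566^4=442, 566^8=469, 566^16=145, 566^32=577, 566^64=10, 566^128=100, 566^256=415, 566^512=334, 566^1024=370, 566^2048=154, 566^4096=73, 566^8192=217, 566^16384=442, 566^32768=469, 566^65536=145, 566^131072=577, 566^262144=10, 566^524288=100; 566^816438 = 566^2 * 566^4 * 566^16 * 566^32 * 566^256 * 566^1024 * 566^4096 * 566^8192 * 566^16384 * 566^262144 * 566^524288 = 289 (mod 639); answer 289
Step 2: R1 = 289; c = 4; total draws C(9,2) = 36; complement C(5,2) = 10; favorable 36 - 10 = 26; P = 13/18; answer 13/18

13/18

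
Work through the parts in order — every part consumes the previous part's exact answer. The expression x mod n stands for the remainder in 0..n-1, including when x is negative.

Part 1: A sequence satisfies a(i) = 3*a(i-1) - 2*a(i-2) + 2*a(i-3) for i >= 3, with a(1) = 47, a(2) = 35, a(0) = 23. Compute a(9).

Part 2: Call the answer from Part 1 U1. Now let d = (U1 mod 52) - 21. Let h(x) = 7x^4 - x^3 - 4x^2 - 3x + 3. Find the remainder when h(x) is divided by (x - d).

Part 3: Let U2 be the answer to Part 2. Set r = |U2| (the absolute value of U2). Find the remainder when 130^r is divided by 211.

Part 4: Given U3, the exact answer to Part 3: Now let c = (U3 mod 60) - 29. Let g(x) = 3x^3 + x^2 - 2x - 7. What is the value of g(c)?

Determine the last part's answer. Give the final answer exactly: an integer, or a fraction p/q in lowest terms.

-7

Part 1: a(3) = 3*(35) - 2*(47) + 2*(23) = 57; iterating: a(3)=57, a(4)=195, a(5)=541, a(6)=1347, a(7)=3349, a(8)=8435, a(9)=21301; answer 21301
Part 2: U1 = 21301; d = 12; remainder = value at the root: 7*(12)^4 - 1*(12)^3 - 4*(12)^2 - 3*(12)^1 + 3 = (145152) + (-1728) + (-576) + (-36) + (3) = 142815; answer 142815
Part 3: U2 = 142815; r = 142815; squarings mod 211: 130^1=130, 130^2=20, 130^4=189, 130^8=62, 130^16=46, 130^32=6, 130^64=36, 130^128=30, 130^256=56, 130^512=182, 130^1024=208, 130^2048=9, 130^4096=81, 130^8192=20, 130^16384=189, 130^32768=62, 130^65536=46, 130^131072=6; 130^142815 = 130^1 * 130^2 * 130^4 * 130^8 * 130^16 * 130^64 * 130^128 * 130^256 * 130^1024 * 130^2048 * 130^8192 * 130^131072 = 88 (mod 211); answer 88
Part 4: U3 = 88; c = -1; 3*(-1)^3 + 1*(-1)^2 - 2*(-1)^1 - 7 = (-3) + (1) + (2) + (-7) = -7; answer -7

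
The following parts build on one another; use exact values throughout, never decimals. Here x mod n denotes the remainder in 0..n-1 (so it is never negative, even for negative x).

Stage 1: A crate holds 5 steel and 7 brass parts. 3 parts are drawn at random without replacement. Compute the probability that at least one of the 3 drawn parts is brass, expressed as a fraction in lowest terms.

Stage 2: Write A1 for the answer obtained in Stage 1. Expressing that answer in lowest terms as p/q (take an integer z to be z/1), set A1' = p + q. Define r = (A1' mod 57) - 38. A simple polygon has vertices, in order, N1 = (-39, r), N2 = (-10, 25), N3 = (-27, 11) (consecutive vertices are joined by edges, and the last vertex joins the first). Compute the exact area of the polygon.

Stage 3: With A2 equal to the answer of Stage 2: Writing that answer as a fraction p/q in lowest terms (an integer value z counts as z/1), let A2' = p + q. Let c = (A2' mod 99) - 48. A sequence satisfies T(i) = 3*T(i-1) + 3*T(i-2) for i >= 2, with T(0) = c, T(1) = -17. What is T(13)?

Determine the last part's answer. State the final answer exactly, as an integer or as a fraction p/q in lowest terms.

-204873057

Stage 1: total draws C(12,3) = 220; complement C(5,3) = 10; favorable 220 - 10 = 210; P = 21/22; answer 21/22
Stage 2: A1 = 21/22; threaded value p + q = 43; r = 5; cross terms: (-39*25 - -10*5)=-925, (-10*11 - -27*25)=565, (-27*5 - -39*11)=294; twice the area = |-66| = 66; area = 33; answer 33
Stage 3: A2 = 33; threaded value p + q = 34; c = -14; T(2) = 3*(-17) + 3*(-14) = -93; iterating: T(2)=-93, T(3)=-330, T(4)=-1269, T(5)=-4797, T(6)=-18198, T(7)=-68985, T(8)=-261549, T(9)=-991602, T(10)=-3759453, T(11)=-14253165, T(12)=-54037854, T(13)=-204873057; answer -204873057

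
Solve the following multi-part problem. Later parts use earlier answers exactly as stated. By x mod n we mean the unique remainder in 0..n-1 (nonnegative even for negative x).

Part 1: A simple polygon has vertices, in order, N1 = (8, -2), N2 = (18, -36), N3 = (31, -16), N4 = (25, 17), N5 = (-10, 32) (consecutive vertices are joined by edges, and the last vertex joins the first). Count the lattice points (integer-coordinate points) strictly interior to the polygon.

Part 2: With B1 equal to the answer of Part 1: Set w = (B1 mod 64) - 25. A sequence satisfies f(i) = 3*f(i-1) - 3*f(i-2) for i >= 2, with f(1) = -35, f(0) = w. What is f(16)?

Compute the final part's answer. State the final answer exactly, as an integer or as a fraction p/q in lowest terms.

Part 1: cross terms: (8*-36 - 18*-2)=-252, (18*-16 - 31*-36)=828, (31*17 - 25*-16)=927, (25*32 - -10*17)=970, (-10*-2 - 8*32)=-236; twice the area = |2237| = 2237; area = 2237/2; boundary points = 2 + 1 + 3 + 5 + 2 = 13; strictly interior points = area - boundary/2 + 1 = 1113; answer 1113
Part 2: B1 = 1113; w = 0; f(2) = 3*(-35) - 3*(0) = -105; iterating: f(2)=-105, f(3)=-210, f(4)=-315, f(5)=-315, f(6)=0, f(7)=945, f(8)=2835, f(9)=5670, f(10)=8505, f(11)=8505, f(12)=0, f(13)=-25515, f(14)=-76545, f(15)=-153090, f(16)=-229635; answer -229635

-229635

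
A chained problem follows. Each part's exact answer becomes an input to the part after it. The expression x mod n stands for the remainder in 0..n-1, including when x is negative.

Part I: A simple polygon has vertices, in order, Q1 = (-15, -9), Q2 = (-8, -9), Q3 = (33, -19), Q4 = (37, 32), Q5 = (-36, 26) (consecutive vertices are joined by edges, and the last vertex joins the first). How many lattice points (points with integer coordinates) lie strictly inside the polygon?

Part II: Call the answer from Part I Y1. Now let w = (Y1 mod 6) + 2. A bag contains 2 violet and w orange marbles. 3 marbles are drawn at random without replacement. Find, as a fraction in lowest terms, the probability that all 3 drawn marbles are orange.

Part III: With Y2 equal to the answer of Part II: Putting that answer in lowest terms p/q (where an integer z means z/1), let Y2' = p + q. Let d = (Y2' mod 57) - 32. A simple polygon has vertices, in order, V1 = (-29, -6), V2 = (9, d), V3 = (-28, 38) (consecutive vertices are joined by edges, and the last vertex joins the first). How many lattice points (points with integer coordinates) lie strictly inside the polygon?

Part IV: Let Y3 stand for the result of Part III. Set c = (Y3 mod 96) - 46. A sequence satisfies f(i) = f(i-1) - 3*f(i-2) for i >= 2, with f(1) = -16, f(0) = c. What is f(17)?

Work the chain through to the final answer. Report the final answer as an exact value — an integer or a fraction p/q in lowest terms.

Part I: cross terms: (-15*-9 - -8*-9)=63, (-8*-19 - 33*-9)=449, (33*32 - 37*-19)=1759, (37*26 - -36*32)=2114, (-36*-9 - -15*26)=714; twice the area = |5099| = 5099; area = 5099/2; boundary points = 7 + 1 + 1 + 1 + 7 = 17; strictly interior points = area - boundary/2 + 1 = 2542; answer 2542
Part II: Y1 = 2542; w = 6; total draws C(8,3) = 56; favorable C(6,3) = 20; P = 5/14; answer 5/14
Part III: Y2 = 5/14; threaded value p + q = 19; d = -13; cross terms: (-29*-13 - 9*-6)=431, (9*38 - -28*-13)=-22, (-28*-6 - -29*38)=1270; twice the area = |1679| = 1679; area = 1679/2; boundary points = 1 + 1 + 1 = 3; strictly interior points = area - boundary/2 + 1 = 839; answer 839
Part IV: Y3 = 839; c = 25; f(2) = 1*(-16) - 3*(25) = -91; iterating: f(2)=-91, f(3)=-43, f(4)=230, f(5)=359, f(6)=-331, f(7)=-1408, f(8)=-415, f(9)=3809, f(10)=5054, f(11)=-6373, f(12)=-21535, f(13)=-2416, f(14)=62189, f(15)=69437, f(16)=-117130, f(17)=-325441; answer -325441

-325441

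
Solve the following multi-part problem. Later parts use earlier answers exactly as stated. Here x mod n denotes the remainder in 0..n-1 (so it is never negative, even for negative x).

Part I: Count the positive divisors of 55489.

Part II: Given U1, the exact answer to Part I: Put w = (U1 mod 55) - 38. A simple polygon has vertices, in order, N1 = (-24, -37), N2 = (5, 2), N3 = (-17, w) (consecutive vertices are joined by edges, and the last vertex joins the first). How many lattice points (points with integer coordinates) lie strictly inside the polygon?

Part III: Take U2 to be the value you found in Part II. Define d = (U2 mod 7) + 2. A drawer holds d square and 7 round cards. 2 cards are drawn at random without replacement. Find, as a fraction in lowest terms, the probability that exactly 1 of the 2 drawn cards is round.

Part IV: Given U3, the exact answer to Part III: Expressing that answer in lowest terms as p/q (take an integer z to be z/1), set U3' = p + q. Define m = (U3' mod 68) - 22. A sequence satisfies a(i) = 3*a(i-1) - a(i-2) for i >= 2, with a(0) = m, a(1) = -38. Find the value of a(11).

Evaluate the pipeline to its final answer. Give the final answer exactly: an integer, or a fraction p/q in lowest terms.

Part I: 55489 = 7 * 7927; number of divisors = (1+1) * (1+1) = 4; answer 4
Part II: U1 = 4; w = -34; cross terms: (-24*2 - 5*-37)=137, (5*-34 - -17*2)=-136, (-17*-37 - -24*-34)=-187; twice the area = |-186| = 186; area = 93; boundary points = 1 + 2 + 1 = 4; strictly interior points = area - boundary/2 + 1 = 92; answer 92
Part III: U2 = 92; d = 3; total draws C(10,2) = 45; favorable C(7,1)*C(3,1) = 21; P = 7/15; answer 7/15
Part IV: U3 = 7/15; threaded value p + q = 22; m = 0; a(2) = 3*(-38) - 1*(0) = -114; iterating: a(2)=-114, a(3)=-304, a(4)=-798, a(5)=-2090, a(6)=-5472, a(7)=-14326, a(8)=-37506, a(9)=-98192, a(10)=-257070, a(11)=-673018; answer -673018

-673018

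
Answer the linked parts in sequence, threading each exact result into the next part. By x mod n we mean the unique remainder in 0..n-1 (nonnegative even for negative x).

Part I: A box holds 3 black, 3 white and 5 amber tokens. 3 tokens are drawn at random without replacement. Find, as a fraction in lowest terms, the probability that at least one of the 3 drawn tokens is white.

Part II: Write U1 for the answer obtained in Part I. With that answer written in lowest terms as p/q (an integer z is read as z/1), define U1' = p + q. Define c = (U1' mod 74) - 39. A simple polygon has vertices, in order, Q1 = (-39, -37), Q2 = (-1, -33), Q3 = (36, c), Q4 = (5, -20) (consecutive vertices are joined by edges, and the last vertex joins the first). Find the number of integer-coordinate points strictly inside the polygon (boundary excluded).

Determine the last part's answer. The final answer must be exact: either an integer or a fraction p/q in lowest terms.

336

Part I: total draws C(11,3) = 165; complement C(8,3) = 56; favorable 165 - 56 = 109; P = 109/165; answer 109/165
Part II: U1 = 109/165; threaded value p + q = 274; c = 13; cross terms: (-39*-33 - -1*-37)=1250, (-1*13 - 36*-33)=1175, (36*-20 - 5*13)=-785, (5*-37 - -39*-20)=-965; twice the area = |675| = 675; area = 675/2; boundary points = 2 + 1 + 1 + 1 = 5; strictly interior points = area - boundary/2 + 1 = 336; answer 336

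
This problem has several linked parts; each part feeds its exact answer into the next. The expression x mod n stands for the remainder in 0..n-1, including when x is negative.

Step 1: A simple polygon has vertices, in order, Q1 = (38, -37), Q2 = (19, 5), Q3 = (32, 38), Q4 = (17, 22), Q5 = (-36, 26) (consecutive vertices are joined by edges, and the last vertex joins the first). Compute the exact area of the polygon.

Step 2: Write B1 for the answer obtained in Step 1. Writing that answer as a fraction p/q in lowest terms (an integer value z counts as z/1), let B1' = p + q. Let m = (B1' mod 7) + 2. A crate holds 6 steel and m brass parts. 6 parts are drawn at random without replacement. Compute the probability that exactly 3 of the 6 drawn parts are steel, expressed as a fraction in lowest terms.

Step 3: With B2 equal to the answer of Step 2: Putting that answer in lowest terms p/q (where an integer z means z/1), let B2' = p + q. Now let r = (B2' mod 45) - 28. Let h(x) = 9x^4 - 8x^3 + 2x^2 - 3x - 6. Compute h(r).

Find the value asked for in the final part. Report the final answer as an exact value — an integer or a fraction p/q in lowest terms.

3097794

Step 1: cross terms: (38*5 - 19*-37)=893, (19*38 - 32*5)=562, (32*22 - 17*38)=58, (17*26 - -36*22)=1234, (-36*-37 - 38*26)=344; twice the area = |3091| = 3091; area = 3091/2; answer 3091/2
Step 2: B1 = 3091/2; threaded value p + q = 3093; m = 8; total draws C(14,6) = 3003; favorable C(6,3)*C(8,3) = 1120; P = 160/429; answer 160/429
Step 3: B2 = 160/429; threaded value p + q = 589; r = -24; 9*(-24)^4 - 8*(-24)^3 + 2*(-24)^2 - 3*(-24)^1 - 6 = (2985984) + (110592) + (1152) + (72) + (-6) = 3097794; answer 3097794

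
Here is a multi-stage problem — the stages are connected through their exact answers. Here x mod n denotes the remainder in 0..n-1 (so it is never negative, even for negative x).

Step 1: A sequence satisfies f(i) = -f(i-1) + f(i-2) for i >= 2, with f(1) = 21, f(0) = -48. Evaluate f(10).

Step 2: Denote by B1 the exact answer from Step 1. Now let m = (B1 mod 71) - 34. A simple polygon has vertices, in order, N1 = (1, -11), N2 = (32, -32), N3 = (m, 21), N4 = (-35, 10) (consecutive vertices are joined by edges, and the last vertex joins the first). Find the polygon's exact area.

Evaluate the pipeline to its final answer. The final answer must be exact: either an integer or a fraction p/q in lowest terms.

Step 1: f(2) = -1*(21) + 1*(-48) = -69; iterating: f(2)=-69, f(3)=90, f(4)=-159, f(5)=249, f(6)=-408, f(7)=657, f(8)=-1065, f(9)=1722, f(10)=-2787; answer -2787
Step 2: B1 = -2787; m = 19; cross terms: (1*-32 - 32*-11)=320, (32*21 - 19*-32)=1280, (19*10 - -35*21)=925, (-35*-11 - 1*10)=375; twice the area = |2900| = 2900; area = 1450; answer 1450

1450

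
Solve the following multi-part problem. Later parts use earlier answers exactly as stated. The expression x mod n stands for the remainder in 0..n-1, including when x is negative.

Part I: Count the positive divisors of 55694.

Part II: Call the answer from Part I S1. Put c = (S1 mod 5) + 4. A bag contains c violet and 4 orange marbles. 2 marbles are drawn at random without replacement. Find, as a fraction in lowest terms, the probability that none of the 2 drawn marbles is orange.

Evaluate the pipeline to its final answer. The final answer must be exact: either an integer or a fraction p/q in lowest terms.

14/33

Part I: 55694 = 2 * 27847; number of divisors = (1+1) * (1+1) = 4; answer 4
Part II: S1 = 4; c = 8; total draws C(12,2) = 66; favorable C(8,2) = 28; P = 14/33; answer 14/33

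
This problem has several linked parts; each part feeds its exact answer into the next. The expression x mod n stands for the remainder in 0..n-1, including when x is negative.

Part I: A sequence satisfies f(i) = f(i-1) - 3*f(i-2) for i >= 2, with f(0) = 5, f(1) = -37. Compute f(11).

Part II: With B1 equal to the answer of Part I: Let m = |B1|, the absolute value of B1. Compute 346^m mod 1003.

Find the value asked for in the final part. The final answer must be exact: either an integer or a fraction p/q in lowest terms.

Part I: f(2) = 1*(-37) - 3*(5) = -52; iterating: f(2)=-52, f(3)=59, f(4)=215, f(5)=38, f(6)=-607, f(7)=-721, f(8)=1100, f(9)=3263, f(10)=-37, f(11)=-9826; answer -9826
Part II: B1 = -9826; m = 9826; squarings mod 1003: 346^1=346, 346^2=359, 346^4=497, 346^8=271, 346^16=222, 346^32=137, 346^64=715, 346^128=698, 346^256=749, 346^512=324, 346^1024=664, 346^2048=579, 346^4096=239, 346^8192=953; 346^9826 = 346^2 * 346^32 * 346^64 * 346^512 * 346^1024 * 346^8192 = 631 (mod 1003); answer 631

631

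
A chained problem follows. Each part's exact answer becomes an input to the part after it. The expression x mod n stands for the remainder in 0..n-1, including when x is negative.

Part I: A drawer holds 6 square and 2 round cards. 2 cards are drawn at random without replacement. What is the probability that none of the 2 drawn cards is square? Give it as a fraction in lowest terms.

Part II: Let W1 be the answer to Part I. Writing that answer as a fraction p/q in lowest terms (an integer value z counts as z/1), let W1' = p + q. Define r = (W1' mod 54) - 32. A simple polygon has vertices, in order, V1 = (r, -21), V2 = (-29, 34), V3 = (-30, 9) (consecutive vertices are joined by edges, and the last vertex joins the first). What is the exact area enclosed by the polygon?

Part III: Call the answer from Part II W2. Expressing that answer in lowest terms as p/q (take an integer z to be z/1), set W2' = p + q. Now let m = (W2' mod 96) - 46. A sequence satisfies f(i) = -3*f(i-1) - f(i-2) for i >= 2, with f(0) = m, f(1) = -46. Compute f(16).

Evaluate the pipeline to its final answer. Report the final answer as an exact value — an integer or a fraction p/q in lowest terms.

109354654

Part I: total draws C(8,2) = 28; favorable C(2,2) = 1; P = 1/28; answer 1/28
Part II: W1 = 1/28; threaded value p + q = 29; r = -3; cross terms: (-3*34 - -29*-21)=-711, (-29*9 - -30*34)=759, (-30*-21 - -3*9)=657; twice the area = |705| = 705; area = 705/2; answer 705/2
Part III: W2 = 705/2; threaded value p + q = 707; m = -11; f(2) = -3*(-46) - 1*(-11) = 149; iterating: f(2)=149, f(3)=-401, f(4)=1054, f(5)=-2761, f(6)=7229, f(7)=-18926, f(8)=49549, f(9)=-129721, f(10)=339614, f(11)=-889121, f(12)=2327749, f(13)=-6094126, f(14)=15954629, f(15)=-41769761, f(16)=109354654; answer 109354654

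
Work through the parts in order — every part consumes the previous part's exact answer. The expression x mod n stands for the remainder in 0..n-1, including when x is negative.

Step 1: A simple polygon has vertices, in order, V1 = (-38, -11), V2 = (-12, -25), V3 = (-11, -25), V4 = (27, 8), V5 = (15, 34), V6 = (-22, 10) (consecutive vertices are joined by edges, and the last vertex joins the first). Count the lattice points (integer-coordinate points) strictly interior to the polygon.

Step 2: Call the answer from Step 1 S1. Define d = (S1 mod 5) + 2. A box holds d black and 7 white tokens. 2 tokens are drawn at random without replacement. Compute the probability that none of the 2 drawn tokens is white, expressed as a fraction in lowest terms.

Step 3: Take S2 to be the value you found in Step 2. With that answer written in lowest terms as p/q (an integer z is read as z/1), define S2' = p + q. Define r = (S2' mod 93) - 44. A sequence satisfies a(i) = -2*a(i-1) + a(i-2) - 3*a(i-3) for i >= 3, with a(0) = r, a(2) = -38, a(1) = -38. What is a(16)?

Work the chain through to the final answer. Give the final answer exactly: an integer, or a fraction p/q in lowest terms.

-41095038

Step 1: cross terms: (-38*-25 - -12*-11)=818, (-12*-25 - -11*-25)=25, (-11*8 - 27*-25)=587, (27*34 - 15*8)=798, (15*10 - -22*34)=898, (-22*-11 - -38*10)=622; twice the area = |3748| = 3748; area = 1874; boundary points = 2 + 1 + 1 + 2 + 1 + 1 = 8; strictly interior points = area - boundary/2 + 1 = 1871; answer 1871
Step 2: S1 = 1871; d = 3; total draws C(10,2) = 45; favorable C(3,2) = 3; P = 1/15; answer 1/15
Step 3: S2 = 1/15; threaded value p + q = 16; r = -28; a(3) = -2*(-38) + 1*(-38) - 3*(-28) = 122; iterating: a(3)=122, a(4)=-168, a(5)=572, a(6)=-1678, a(7)=4432, a(8)=-12258, a(9)=33982, a(10)=-93518, a(11)=257792, a(12)=-711048, a(13)=1960442, a(14)=-5405308, a(15)=14904202, a(16)=-41095038; answer -41095038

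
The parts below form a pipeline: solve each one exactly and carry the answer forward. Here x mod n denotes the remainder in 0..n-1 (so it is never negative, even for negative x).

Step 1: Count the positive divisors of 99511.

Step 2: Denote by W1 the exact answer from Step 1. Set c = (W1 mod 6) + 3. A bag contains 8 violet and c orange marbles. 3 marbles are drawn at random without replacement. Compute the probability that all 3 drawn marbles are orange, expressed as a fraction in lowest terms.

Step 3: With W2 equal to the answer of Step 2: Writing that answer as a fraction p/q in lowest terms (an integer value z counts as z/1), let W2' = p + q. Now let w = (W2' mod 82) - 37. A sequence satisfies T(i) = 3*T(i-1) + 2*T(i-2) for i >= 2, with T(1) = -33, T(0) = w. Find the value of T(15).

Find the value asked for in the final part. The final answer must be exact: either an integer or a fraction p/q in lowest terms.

Step 1: 99511 = 191 * 521; number of divisors = (1+1) * (1+1) = 4; answer 4
Step 2: W1 = 4; c = 7; total draws C(15,3) = 455; favorable C(7,3) = 35; P = 1/13; answer 1/13
Step 3: W2 = 1/13; threaded value p + q = 14; w = -23; T(2) = 3*(-33) + 2*(-23) = -145; iterating: T(2)=-145, T(3)=-501, T(4)=-1793, T(5)=-6381, T(6)=-22729, T(7)=-80949, T(8)=-288305, T(9)=-1026813, T(10)=-3657049, T(11)=-13024773, T(12)=-46388417, T(13)=-165214797, T(14)=-588421225, T(15)=-2095693269; answer -2095693269

-2095693269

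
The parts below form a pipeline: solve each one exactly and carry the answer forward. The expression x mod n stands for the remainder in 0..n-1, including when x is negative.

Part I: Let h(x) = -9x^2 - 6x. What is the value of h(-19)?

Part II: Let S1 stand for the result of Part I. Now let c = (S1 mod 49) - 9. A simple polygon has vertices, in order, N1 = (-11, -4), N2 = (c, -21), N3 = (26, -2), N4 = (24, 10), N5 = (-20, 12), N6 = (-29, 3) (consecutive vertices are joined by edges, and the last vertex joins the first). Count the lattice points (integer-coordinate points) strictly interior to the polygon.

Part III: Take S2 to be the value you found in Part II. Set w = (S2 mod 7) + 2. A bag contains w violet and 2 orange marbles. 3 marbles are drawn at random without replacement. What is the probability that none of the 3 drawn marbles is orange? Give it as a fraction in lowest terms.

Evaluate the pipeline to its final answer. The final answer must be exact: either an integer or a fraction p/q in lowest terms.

2/7

Part I: -9*(-19)^2 - 6*(-19)^1 = (-3249) + (114) = -3135; answer -3135
Part II: S1 = -3135; c = -8; cross terms: (-11*-21 - -8*-4)=199, (-8*-2 - 26*-21)=562, (26*10 - 24*-2)=308, (24*12 - -20*10)=488, (-20*3 - -29*12)=288, (-29*-4 - -11*3)=149; twice the area = |1994| = 1994; area = 997; boundary points = 1 + 1 + 2 + 2 + 9 + 1 = 16; strictly interior points = area - boundary/2 + 1 = 990; answer 990
Part III: S2 = 990; w = 5; total draws C(7,3) = 35; favorable C(5,3) = 10; P = 2/7; answer 2/7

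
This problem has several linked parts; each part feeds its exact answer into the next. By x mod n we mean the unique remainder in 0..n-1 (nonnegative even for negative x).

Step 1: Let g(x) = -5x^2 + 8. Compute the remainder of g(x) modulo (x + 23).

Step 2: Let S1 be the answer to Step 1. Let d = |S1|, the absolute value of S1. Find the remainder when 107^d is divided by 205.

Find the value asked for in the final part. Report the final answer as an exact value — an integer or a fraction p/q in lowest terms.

72

Step 1: remainder = value at the root: -5*(-23)^2 + 8 = (-2645) + (8) = -2637; answer -2637
Step 2: S1 = -2637; d = 2637; squarings mod 205: 107^1=107, 107^2=174, 107^4=141, 107^8=201, 107^16=16, 107^32=51, 107^64=141, 107^128=201, 107^256=16, 107^512=51, 107^1024=141, 107^2048=201; 107^2637 = 107^1 * 107^4 * 107^8 * 107^64 * 107^512 * 107^2048 = 72 (mod 205); answer 72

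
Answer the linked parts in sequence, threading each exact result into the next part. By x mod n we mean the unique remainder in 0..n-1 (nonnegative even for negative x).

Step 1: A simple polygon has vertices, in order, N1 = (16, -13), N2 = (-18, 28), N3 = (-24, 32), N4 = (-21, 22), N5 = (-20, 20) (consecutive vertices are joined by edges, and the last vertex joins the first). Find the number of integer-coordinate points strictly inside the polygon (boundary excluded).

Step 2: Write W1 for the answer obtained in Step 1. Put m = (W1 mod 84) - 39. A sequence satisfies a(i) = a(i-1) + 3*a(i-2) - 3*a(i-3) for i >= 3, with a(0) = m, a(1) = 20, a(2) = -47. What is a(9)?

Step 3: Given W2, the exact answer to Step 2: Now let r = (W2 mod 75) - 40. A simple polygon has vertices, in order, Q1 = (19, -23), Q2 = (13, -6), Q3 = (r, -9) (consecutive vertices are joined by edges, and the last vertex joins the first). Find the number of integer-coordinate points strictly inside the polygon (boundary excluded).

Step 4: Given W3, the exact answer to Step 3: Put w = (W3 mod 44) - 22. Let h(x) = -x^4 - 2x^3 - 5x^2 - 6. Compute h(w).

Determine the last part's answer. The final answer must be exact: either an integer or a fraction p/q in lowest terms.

Step 1: cross terms: (16*28 - -18*-13)=214, (-18*32 - -24*28)=96, (-24*22 - -21*32)=144, (-21*20 - -20*22)=20, (-20*-13 - 16*20)=-60; twice the area = |414| = 414; area = 207; boundary points = 1 + 2 + 1 + 1 + 3 = 8; strictly interior points = area - boundary/2 + 1 = 204; answer 204
Step 2: W1 = 204; m = -3; a(3) = 1*(-47) + 3*(20) - 3*(-3) = 22; iterating: a(3)=22, a(4)=-179, a(5)=28, a(6)=-575, a(7)=46, a(8)=-1763, a(9)=100; answer 100
Step 3: W2 = 100; r = -15; cross terms: (19*-6 - 13*-23)=185, (13*-9 - -15*-6)=-207, (-15*-23 - 19*-9)=516; twice the area = |494| = 494; area = 247; boundary points = 1 + 1 + 2 = 4; strictly interior points = area - boundary/2 + 1 = 246; answer 246
Step 4: W3 = 246; w = 4; -1*(4)^4 - 2*(4)^3 - 5*(4)^2 - 6 = (-256) + (-128) + (-80) + (-6) = -470; answer -470

-470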